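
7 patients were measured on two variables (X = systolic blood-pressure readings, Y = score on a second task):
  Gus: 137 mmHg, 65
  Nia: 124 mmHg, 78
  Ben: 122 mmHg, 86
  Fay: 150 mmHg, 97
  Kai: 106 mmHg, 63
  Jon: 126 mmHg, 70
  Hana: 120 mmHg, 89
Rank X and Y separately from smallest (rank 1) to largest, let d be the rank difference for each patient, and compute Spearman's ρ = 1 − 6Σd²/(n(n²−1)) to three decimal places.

Ranks of variable 1: 6, 4, 3, 7, 1, 5, 2
Ranks of variable 2: 2, 4, 5, 7, 1, 3, 6
d = r₁ − r₂: 4, 0, -2, 0, 0, 2, -4
d²: 16, 0, 4, 0, 0, 4, 16; Σd² = 40
ρ = 1 − 6·40/(7·48) = 1 − 240/336 = 0.286

0.286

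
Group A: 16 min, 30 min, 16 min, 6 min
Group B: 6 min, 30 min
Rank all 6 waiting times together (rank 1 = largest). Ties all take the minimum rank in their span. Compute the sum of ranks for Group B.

Sorted (descending): 30, 30, 16, 16, 6, 6
The 2 values of 30 occupy positions 1–2 → each gets rank 1.
The 2 values of 16 occupy positions 3–4 → each gets rank 3.
The 2 values of 6 occupy positions 5–6 → each gets rank 5.
Group B values → pooled ranks: 6→5, 30→1
Rank sum = 5 + 1 = 6

6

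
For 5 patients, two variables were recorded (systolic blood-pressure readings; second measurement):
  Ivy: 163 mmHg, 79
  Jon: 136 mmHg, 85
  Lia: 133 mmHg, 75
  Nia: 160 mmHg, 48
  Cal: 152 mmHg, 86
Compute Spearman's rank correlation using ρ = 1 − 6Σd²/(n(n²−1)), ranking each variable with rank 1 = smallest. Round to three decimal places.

Ranks of variable 1: 5, 2, 1, 4, 3
Ranks of variable 2: 3, 4, 2, 1, 5
d = r₁ − r₂: 2, -2, -1, 3, -2
d²: 4, 4, 1, 9, 4; Σd² = 22
ρ = 1 − 6·22/(5·24) = 1 − 132/120 = -0.100

-0.100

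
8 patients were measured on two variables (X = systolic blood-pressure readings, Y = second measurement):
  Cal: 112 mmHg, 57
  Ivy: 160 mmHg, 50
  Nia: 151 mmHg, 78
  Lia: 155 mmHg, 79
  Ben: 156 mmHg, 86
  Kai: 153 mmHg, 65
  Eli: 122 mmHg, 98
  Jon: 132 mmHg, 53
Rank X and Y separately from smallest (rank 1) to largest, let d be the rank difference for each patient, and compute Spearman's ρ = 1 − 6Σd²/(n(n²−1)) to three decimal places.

-0.095

Ranks of variable 1: 1, 8, 4, 6, 7, 5, 2, 3
Ranks of variable 2: 3, 1, 5, 6, 7, 4, 8, 2
d = r₁ − r₂: -2, 7, -1, 0, 0, 1, -6, 1
d²: 4, 49, 1, 0, 0, 1, 36, 1; Σd² = 92
ρ = 1 − 6·92/(8·63) = 1 − 552/504 = -0.095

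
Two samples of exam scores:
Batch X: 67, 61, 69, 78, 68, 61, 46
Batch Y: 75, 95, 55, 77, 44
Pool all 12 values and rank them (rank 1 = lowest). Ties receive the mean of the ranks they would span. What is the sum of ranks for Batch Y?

35

Sorted (ascending): 44, 46, 55, 61, 61, 67, 68, 69, 75, 77, 78, 95
The 2 values of 61 occupy positions 4–5 → average rank (4+5)/2 = 4.5.
Batch Y values → pooled ranks: 75→9, 95→12, 55→3, 77→10, 44→1
Rank sum = 9 + 12 + 3 + 10 + 1 = 35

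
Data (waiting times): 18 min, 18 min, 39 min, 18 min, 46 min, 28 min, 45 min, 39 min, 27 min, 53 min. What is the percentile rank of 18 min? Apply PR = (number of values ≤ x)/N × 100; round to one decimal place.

N = 10.
Strictly below 18: 0. Equal to 18: 3.
PR = 3/10 × 100 = 30.0

30.0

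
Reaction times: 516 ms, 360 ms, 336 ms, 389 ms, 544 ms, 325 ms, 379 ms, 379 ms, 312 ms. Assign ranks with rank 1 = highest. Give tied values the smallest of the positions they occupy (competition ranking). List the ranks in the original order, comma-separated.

2, 6, 7, 3, 1, 8, 4, 4, 9

Sorted (descending): 544, 516, 389, 379, 379, 360, 336, 325, 312
The 2 values of 379 occupy positions 4–5 → each gets rank 4.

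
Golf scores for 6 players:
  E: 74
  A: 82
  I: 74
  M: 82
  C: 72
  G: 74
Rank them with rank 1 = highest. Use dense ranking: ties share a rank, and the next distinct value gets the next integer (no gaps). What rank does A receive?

1

Sorted (descending): 82, 82, 74, 74, 74, 72
The 2 values of 82 share dense rank 1.
The 3 values of 74 share dense rank 2.
Remaining distinct values take the next consecutive integers.
A has value 82 → rank 1.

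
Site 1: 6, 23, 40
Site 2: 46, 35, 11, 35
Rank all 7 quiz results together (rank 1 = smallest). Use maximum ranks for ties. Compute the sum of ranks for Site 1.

10

Sorted (ascending): 6, 11, 23, 35, 35, 40, 46
The 2 values of 35 occupy positions 4–5 → each gets rank 5.
Site 1 values → pooled ranks: 6→1, 23→3, 40→6
Rank sum = 1 + 3 + 6 = 10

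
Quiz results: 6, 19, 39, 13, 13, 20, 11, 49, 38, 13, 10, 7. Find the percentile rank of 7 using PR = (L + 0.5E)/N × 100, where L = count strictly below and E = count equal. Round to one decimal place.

12.5

N = 12.
Strictly below 7: 1. Equal to 7: 1.
PR = (1 + 0.5·1)/12 × 100 = 12.5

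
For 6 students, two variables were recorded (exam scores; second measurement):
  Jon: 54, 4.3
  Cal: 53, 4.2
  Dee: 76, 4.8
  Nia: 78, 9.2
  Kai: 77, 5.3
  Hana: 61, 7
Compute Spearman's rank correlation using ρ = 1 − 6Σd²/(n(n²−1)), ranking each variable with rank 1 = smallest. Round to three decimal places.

0.829

Ranks of variable 1: 2, 1, 4, 6, 5, 3
Ranks of variable 2: 2, 1, 3, 6, 4, 5
d = r₁ − r₂: 0, 0, 1, 0, 1, -2
d²: 0, 0, 1, 0, 1, 4; Σd² = 6
ρ = 1 − 6·6/(6·35) = 1 − 36/210 = 0.829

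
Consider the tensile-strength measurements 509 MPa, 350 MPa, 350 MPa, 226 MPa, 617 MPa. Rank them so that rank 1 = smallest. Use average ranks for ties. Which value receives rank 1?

226

Sorted (ascending): 226, 350, 350, 509, 617
The 2 values of 350 occupy positions 2–3 → average rank (2+3)/2 = 2.5.
Rank 1 → value 226.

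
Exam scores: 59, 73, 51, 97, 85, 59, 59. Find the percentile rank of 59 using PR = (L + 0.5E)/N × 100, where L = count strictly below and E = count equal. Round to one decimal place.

N = 7.
Strictly below 59: 1. Equal to 59: 3.
PR = (1 + 0.5·3)/7 × 100 = 35.7

35.7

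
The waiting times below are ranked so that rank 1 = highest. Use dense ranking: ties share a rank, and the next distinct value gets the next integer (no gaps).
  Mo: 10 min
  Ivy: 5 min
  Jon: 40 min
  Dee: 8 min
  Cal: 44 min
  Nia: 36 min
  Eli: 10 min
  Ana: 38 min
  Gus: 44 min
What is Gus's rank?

1

Sorted (descending): 44, 44, 40, 38, 36, 10, 10, 8, 5
The 2 values of 44 share dense rank 1.
The 2 values of 10 share dense rank 5.
Remaining distinct values take the next consecutive integers.
Gus has value 44 min → rank 1.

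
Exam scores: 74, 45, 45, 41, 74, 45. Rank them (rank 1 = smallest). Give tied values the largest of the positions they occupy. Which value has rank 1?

Sorted (ascending): 41, 45, 45, 45, 74, 74
The 3 values of 45 occupy positions 2–4 → each gets rank 4.
The 2 values of 74 occupy positions 5–6 → each gets rank 6.
Rank 1 → value 41.

41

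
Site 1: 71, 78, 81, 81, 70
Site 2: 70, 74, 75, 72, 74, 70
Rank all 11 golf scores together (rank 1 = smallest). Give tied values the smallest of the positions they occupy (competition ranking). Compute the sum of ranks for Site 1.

Sorted (ascending): 70, 70, 70, 71, 72, 74, 74, 75, 78, 81, 81
The 3 values of 70 occupy positions 1–3 → each gets rank 1.
The 2 values of 74 occupy positions 6–7 → each gets rank 6.
The 2 values of 81 occupy positions 10–11 → each gets rank 10.
Site 1 values → pooled ranks: 71→4, 78→9, 81→10, 81→10, 70→1
Rank sum = 4 + 9 + 10 + 10 + 1 = 34

34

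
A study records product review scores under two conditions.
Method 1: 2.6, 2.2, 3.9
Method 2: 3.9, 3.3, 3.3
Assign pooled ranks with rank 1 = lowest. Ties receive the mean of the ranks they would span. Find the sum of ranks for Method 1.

8.5

Sorted (ascending): 2.2, 2.6, 3.3, 3.3, 3.9, 3.9
The 2 values of 3.3 occupy positions 3–4 → average rank (3+4)/2 = 3.5.
The 2 values of 3.9 occupy positions 5–6 → average rank (5+6)/2 = 5.5.
Method 1 values → pooled ranks: 2.6→2, 2.2→1, 3.9→5.5
Rank sum = 2 + 1 + 5.5 = 8.5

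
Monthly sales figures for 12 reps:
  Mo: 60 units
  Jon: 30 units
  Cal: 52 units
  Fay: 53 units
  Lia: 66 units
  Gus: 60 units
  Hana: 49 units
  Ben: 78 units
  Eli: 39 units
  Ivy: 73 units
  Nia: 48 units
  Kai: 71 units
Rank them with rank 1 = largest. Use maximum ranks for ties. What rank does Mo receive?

Sorted (descending): 78, 73, 71, 66, 60, 60, 53, 52, 49, 48, 39, 30
The 2 values of 60 occupy positions 5–6 → each gets rank 6.
Mo has value 60 units → rank 6.

6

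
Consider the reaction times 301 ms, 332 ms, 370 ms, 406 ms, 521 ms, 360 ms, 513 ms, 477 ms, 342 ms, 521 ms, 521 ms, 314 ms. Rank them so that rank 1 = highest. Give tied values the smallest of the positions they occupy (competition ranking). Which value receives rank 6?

Sorted (descending): 521, 521, 521, 513, 477, 406, 370, 360, 342, 332, 314, 301
The 3 values of 521 occupy positions 1–3 → each gets rank 1.
Rank 6 → value 406.

406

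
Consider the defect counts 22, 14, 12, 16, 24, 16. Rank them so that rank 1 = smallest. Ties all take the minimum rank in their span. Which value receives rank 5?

22

Sorted (ascending): 12, 14, 16, 16, 22, 24
The 2 values of 16 occupy positions 3–4 → each gets rank 3.
Rank 5 → value 22.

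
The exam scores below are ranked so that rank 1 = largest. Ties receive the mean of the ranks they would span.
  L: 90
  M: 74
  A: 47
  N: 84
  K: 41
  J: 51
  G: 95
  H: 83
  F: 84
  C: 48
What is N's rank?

Sorted (descending): 95, 90, 84, 84, 83, 74, 51, 48, 47, 41
The 2 values of 84 occupy positions 3–4 → average rank (3+4)/2 = 3.5.
N has value 84 → rank 3.5.

3.5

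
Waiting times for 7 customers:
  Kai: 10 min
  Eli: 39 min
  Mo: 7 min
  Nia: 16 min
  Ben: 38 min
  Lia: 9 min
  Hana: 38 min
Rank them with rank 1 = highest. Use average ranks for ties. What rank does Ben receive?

2.5

Sorted (descending): 39, 38, 38, 16, 10, 9, 7
The 2 values of 38 occupy positions 2–3 → average rank (2+3)/2 = 2.5.
Ben has value 38 min → rank 2.5.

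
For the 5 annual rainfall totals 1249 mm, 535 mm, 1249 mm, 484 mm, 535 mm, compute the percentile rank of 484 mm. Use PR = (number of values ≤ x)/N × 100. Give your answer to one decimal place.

N = 5.
Strictly below 484: 0. Equal to 484: 1.
PR = 1/5 × 100 = 20.0

20.0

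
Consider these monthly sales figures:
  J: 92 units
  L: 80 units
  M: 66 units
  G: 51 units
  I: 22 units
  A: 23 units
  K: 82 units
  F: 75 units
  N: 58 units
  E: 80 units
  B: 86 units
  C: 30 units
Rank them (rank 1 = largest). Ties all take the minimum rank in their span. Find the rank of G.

Sorted (descending): 92, 86, 82, 80, 80, 75, 66, 58, 51, 30, 23, 22
The 2 values of 80 occupy positions 4–5 → each gets rank 4.
G has value 51 units → rank 9.

9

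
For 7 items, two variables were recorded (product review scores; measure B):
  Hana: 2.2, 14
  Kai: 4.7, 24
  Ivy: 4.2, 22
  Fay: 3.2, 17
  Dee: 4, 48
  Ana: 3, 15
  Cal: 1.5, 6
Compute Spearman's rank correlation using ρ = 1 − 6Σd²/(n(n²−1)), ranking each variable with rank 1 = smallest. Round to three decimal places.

0.893

Ranks of variable 1: 2, 7, 6, 4, 5, 3, 1
Ranks of variable 2: 2, 6, 5, 4, 7, 3, 1
d = r₁ − r₂: 0, 1, 1, 0, -2, 0, 0
d²: 0, 1, 1, 0, 4, 0, 0; Σd² = 6
ρ = 1 − 6·6/(7·48) = 1 − 36/336 = 0.893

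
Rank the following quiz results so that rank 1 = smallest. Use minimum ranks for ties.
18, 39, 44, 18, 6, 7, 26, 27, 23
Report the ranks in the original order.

Sorted (ascending): 6, 7, 18, 18, 23, 26, 27, 39, 44
The 2 values of 18 occupy positions 3–4 → each gets rank 3.

3, 8, 9, 3, 1, 2, 6, 7, 5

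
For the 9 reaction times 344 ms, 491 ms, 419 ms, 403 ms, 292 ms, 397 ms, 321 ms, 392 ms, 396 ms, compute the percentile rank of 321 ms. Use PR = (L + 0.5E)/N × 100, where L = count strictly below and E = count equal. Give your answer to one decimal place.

16.7

N = 9.
Strictly below 321: 1. Equal to 321: 1.
PR = (1 + 0.5·1)/9 × 100 = 16.7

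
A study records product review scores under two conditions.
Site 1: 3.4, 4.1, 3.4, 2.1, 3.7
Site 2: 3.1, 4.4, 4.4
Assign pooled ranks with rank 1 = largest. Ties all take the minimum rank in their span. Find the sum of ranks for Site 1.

Sorted (descending): 4.4, 4.4, 4.1, 3.7, 3.4, 3.4, 3.1, 2.1
The 2 values of 4.4 occupy positions 1–2 → each gets rank 1.
The 2 values of 3.4 occupy positions 5–6 → each gets rank 5.
Site 1 values → pooled ranks: 3.4→5, 4.1→3, 3.4→5, 2.1→8, 3.7→4
Rank sum = 5 + 3 + 5 + 8 + 4 = 25

25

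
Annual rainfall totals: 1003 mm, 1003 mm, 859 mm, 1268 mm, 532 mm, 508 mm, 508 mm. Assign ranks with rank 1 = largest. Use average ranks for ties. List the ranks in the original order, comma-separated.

2.5, 2.5, 4, 1, 5, 6.5, 6.5

Sorted (descending): 1268, 1003, 1003, 859, 532, 508, 508
The 2 values of 1003 occupy positions 2–3 → average rank (2+3)/2 = 2.5.
The 2 values of 508 occupy positions 6–7 → average rank (6+7)/2 = 6.5.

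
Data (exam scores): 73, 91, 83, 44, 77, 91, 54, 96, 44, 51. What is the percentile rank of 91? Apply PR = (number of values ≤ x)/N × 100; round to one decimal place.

N = 10.
Strictly below 91: 7. Equal to 91: 2.
PR = 9/10 × 100 = 90.0

90.0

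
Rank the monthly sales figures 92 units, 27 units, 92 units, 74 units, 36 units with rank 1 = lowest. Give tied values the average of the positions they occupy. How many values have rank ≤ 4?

3

Sorted (ascending): 27, 36, 74, 92, 92
The 2 values of 92 occupy positions 4–5 → average rank (4+5)/2 = 4.5.
Ranks ≤ 4: {1, 2, 3} → 3 values.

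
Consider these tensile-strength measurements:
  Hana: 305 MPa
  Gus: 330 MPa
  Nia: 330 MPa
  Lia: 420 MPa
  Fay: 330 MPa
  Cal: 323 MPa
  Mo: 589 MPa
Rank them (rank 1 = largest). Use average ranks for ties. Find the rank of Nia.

4

Sorted (descending): 589, 420, 330, 330, 330, 323, 305
The 3 values of 330 occupy positions 3–5 → average rank 4.
Nia has value 330 MPa → rank 4.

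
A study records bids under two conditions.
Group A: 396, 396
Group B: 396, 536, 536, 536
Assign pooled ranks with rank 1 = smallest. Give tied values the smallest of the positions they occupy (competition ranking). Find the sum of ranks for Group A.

2

Sorted (ascending): 396, 396, 396, 536, 536, 536
The 3 values of 396 occupy positions 1–3 → each gets rank 1.
The 3 values of 536 occupy positions 4–6 → each gets rank 4.
Group A values → pooled ranks: 396→1, 396→1
Rank sum = 1 + 1 = 2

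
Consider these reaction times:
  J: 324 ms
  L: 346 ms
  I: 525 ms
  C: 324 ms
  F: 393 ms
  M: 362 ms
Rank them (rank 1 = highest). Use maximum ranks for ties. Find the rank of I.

Sorted (descending): 525, 393, 362, 346, 324, 324
The 2 values of 324 occupy positions 5–6 → each gets rank 6.
I has value 525 ms → rank 1.

1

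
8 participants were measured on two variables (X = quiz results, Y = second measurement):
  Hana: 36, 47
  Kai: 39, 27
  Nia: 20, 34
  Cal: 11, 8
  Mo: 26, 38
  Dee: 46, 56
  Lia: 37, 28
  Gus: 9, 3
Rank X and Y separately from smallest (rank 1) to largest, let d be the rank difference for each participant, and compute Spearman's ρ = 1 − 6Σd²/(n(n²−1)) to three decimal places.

Ranks of variable 1: 5, 7, 3, 2, 4, 8, 6, 1
Ranks of variable 2: 7, 3, 5, 2, 6, 8, 4, 1
d = r₁ − r₂: -2, 4, -2, 0, -2, 0, 2, 0
d²: 4, 16, 4, 0, 4, 0, 4, 0; Σd² = 32
ρ = 1 − 6·32/(8·63) = 1 − 192/504 = 0.619

0.619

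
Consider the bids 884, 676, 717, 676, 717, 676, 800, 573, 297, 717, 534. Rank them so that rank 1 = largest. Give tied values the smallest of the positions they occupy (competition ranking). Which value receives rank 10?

534

Sorted (descending): 884, 800, 717, 717, 717, 676, 676, 676, 573, 534, 297
The 3 values of 717 occupy positions 3–5 → each gets rank 3.
The 3 values of 676 occupy positions 6–8 → each gets rank 6.
Rank 10 → value 534.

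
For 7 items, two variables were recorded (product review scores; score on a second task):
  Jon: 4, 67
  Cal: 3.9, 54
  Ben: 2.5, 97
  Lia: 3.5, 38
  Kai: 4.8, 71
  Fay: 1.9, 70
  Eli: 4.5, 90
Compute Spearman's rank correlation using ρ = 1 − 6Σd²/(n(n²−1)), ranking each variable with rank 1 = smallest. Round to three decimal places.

Ranks of variable 1: 5, 4, 2, 3, 7, 1, 6
Ranks of variable 2: 3, 2, 7, 1, 5, 4, 6
d = r₁ − r₂: 2, 2, -5, 2, 2, -3, 0
d²: 4, 4, 25, 4, 4, 9, 0; Σd² = 50
ρ = 1 − 6·50/(7·48) = 1 − 300/336 = 0.107

0.107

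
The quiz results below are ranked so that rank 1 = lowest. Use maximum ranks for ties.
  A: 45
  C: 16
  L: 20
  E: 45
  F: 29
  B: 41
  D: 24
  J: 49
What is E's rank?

Sorted (ascending): 16, 20, 24, 29, 41, 45, 45, 49
The 2 values of 45 occupy positions 6–7 → each gets rank 7.
E has value 45 → rank 7.

7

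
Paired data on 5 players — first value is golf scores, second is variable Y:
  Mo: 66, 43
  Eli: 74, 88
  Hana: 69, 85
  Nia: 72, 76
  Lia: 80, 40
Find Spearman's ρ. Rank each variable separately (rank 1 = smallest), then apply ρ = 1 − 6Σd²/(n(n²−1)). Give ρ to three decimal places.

Ranks of variable 1: 1, 4, 2, 3, 5
Ranks of variable 2: 2, 5, 4, 3, 1
d = r₁ − r₂: -1, -1, -2, 0, 4
d²: 1, 1, 4, 0, 16; Σd² = 22
ρ = 1 − 6·22/(5·24) = 1 − 132/120 = -0.100

-0.100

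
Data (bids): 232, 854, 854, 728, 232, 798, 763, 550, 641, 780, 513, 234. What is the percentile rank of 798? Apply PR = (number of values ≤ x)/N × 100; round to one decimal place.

N = 12.
Strictly below 798: 9. Equal to 798: 1.
PR = 10/12 × 100 = 83.3

83.3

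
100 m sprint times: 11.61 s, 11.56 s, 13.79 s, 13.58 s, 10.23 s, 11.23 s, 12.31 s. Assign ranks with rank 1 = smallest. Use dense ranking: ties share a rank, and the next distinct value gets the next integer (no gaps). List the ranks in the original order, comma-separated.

4, 3, 7, 6, 1, 2, 5

Sorted (ascending): 10.23, 11.23, 11.56, 11.61, 12.31, 13.58, 13.79
No ties — each value takes its position as its rank.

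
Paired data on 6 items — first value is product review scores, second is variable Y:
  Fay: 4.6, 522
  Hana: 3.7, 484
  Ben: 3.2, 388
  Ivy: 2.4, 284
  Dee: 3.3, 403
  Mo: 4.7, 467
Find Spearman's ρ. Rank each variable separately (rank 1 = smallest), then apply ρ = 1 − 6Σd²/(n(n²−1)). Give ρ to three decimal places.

Ranks of variable 1: 5, 4, 2, 1, 3, 6
Ranks of variable 2: 6, 5, 2, 1, 3, 4
d = r₁ − r₂: -1, -1, 0, 0, 0, 2
d²: 1, 1, 0, 0, 0, 4; Σd² = 6
ρ = 1 − 6·6/(6·35) = 1 − 36/210 = 0.829

0.829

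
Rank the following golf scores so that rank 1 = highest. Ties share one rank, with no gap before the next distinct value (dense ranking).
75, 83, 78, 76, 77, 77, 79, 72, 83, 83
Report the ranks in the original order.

6, 1, 3, 5, 4, 4, 2, 7, 1, 1

Sorted (descending): 83, 83, 83, 79, 78, 77, 77, 76, 75, 72
The 3 values of 83 share dense rank 1.
The 2 values of 77 share dense rank 4.
Remaining distinct values take the next consecutive integers.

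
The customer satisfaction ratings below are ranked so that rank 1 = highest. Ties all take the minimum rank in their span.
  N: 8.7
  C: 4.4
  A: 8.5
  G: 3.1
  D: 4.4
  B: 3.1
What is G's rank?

5

Sorted (descending): 8.7, 8.5, 4.4, 4.4, 3.1, 3.1
The 2 values of 4.4 occupy positions 3–4 → each gets rank 3.
The 2 values of 3.1 occupy positions 5–6 → each gets rank 5.
G has value 3.1 → rank 5.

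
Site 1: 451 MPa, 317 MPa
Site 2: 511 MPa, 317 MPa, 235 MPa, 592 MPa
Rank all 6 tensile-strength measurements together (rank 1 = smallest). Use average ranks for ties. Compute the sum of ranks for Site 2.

14.5

Sorted (ascending): 235, 317, 317, 451, 511, 592
The 2 values of 317 occupy positions 2–3 → average rank (2+3)/2 = 2.5.
Site 2 values → pooled ranks: 511→5, 317→2.5, 235→1, 592→6
Rank sum = 5 + 2.5 + 1 + 6 = 14.5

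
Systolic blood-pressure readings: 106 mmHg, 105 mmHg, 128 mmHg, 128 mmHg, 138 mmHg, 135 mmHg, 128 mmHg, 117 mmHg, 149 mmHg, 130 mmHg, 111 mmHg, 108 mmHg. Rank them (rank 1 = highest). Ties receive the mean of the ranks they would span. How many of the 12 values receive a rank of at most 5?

4

Sorted (descending): 149, 138, 135, 130, 128, 128, 128, 117, 111, 108, 106, 105
The 3 values of 128 occupy positions 5–7 → average rank 6.
Ranks ≤ 5: {1, 2, 3, 4} → 4 values.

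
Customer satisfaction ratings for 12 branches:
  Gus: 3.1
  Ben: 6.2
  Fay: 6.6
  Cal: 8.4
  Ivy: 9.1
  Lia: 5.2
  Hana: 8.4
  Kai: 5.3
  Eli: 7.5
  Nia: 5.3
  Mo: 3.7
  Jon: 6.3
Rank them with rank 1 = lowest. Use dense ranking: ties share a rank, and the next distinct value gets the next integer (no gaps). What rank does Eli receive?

8

Sorted (ascending): 3.1, 3.7, 5.2, 5.3, 5.3, 6.2, 6.3, 6.6, 7.5, 8.4, 8.4, 9.1
The 2 values of 5.3 share dense rank 4.
The 2 values of 8.4 share dense rank 9.
Remaining distinct values take the next consecutive integers.
Eli has value 7.5 → rank 8.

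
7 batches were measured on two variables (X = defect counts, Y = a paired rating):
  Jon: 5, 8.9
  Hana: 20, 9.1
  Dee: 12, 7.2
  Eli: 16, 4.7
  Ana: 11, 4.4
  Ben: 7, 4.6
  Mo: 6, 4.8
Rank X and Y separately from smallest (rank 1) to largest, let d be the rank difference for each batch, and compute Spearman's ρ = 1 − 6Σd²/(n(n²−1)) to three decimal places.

Ranks of variable 1: 1, 7, 5, 6, 4, 3, 2
Ranks of variable 2: 6, 7, 5, 3, 1, 2, 4
d = r₁ − r₂: -5, 0, 0, 3, 3, 1, -2
d²: 25, 0, 0, 9, 9, 1, 4; Σd² = 48
ρ = 1 − 6·48/(7·48) = 1 − 288/336 = 0.143

0.143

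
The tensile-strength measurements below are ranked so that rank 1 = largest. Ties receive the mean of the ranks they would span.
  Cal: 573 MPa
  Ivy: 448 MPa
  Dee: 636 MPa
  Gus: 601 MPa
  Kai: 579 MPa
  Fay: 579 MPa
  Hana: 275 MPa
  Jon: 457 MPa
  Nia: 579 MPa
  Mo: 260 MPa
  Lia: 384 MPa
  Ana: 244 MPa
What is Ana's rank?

12

Sorted (descending): 636, 601, 579, 579, 579, 573, 457, 448, 384, 275, 260, 244
The 3 values of 579 occupy positions 3–5 → average rank 4.
Ana has value 244 MPa → rank 12.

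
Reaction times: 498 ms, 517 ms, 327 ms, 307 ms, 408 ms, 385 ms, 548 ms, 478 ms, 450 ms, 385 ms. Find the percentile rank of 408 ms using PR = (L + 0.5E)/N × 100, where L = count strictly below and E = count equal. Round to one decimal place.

45.0

N = 10.
Strictly below 408: 4. Equal to 408: 1.
PR = (4 + 0.5·1)/10 × 100 = 45.0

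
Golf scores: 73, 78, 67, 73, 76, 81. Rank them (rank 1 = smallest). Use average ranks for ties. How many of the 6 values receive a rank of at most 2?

Sorted (ascending): 67, 73, 73, 76, 78, 81
The 2 values of 73 occupy positions 2–3 → average rank (2+3)/2 = 2.5.
Ranks ≤ 2: {1} → 1 value.

1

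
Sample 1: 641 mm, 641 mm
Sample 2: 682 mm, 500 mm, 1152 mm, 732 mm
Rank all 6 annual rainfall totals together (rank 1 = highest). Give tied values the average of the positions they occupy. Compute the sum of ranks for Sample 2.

12

Sorted (descending): 1152, 732, 682, 641, 641, 500
The 2 values of 641 occupy positions 4–5 → average rank (4+5)/2 = 4.5.
Sample 2 values → pooled ranks: 682→3, 500→6, 1152→1, 732→2
Rank sum = 3 + 6 + 1 + 2 = 12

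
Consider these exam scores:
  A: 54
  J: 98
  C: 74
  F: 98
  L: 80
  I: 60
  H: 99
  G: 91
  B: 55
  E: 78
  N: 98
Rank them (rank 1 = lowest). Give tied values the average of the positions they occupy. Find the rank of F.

9

Sorted (ascending): 54, 55, 60, 74, 78, 80, 91, 98, 98, 98, 99
The 3 values of 98 occupy positions 8–10 → average rank 9.
F has value 98 → rank 9.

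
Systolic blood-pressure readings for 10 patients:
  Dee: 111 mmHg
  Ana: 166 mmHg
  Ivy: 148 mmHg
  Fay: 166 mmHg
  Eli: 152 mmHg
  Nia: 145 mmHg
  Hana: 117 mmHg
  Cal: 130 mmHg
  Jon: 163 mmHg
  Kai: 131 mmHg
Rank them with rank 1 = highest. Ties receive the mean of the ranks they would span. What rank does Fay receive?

1.5

Sorted (descending): 166, 166, 163, 152, 148, 145, 131, 130, 117, 111
The 2 values of 166 occupy positions 1–2 → average rank (1+2)/2 = 1.5.
Fay has value 166 mmHg → rank 1.5.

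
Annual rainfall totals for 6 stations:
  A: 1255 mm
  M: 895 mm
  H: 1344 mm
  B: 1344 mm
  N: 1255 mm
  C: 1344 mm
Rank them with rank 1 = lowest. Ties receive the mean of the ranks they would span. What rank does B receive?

Sorted (ascending): 895, 1255, 1255, 1344, 1344, 1344
The 2 values of 1255 occupy positions 2–3 → average rank (2+3)/2 = 2.5.
The 3 values of 1344 occupy positions 4–6 → average rank 5.
B has value 1344 mm → rank 5.

5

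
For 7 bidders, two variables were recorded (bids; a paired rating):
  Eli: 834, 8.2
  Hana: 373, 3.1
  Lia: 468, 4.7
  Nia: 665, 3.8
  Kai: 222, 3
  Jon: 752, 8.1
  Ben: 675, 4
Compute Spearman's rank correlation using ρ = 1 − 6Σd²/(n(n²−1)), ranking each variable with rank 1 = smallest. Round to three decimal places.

0.893

Ranks of variable 1: 7, 2, 3, 4, 1, 6, 5
Ranks of variable 2: 7, 2, 5, 3, 1, 6, 4
d = r₁ − r₂: 0, 0, -2, 1, 0, 0, 1
d²: 0, 0, 4, 1, 0, 0, 1; Σd² = 6
ρ = 1 − 6·6/(7·48) = 1 − 36/336 = 0.893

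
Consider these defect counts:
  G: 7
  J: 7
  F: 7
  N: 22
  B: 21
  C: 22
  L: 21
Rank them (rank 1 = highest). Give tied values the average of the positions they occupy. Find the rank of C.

Sorted (descending): 22, 22, 21, 21, 7, 7, 7
The 2 values of 22 occupy positions 1–2 → average rank (1+2)/2 = 1.5.
The 2 values of 21 occupy positions 3–4 → average rank (3+4)/2 = 3.5.
The 3 values of 7 occupy positions 5–7 → average rank 6.
C has value 22 → rank 1.5.

1.5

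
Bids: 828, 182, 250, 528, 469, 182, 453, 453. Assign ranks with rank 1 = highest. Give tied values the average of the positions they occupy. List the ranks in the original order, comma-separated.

1, 7.5, 6, 2, 3, 7.5, 4.5, 4.5

Sorted (descending): 828, 528, 469, 453, 453, 250, 182, 182
The 2 values of 453 occupy positions 4–5 → average rank (4+5)/2 = 4.5.
The 2 values of 182 occupy positions 7–8 → average rank (7+8)/2 = 7.5.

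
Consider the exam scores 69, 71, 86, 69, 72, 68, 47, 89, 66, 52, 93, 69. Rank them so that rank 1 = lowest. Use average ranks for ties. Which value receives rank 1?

47

Sorted (ascending): 47, 52, 66, 68, 69, 69, 69, 71, 72, 86, 89, 93
The 3 values of 69 occupy positions 5–7 → average rank 6.
Rank 1 → value 47.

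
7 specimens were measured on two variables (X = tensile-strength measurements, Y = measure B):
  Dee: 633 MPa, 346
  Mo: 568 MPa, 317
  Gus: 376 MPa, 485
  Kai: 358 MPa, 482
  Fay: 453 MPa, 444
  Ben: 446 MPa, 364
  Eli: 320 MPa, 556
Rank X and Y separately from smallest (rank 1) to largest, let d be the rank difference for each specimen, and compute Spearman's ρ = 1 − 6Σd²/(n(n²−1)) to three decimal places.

-0.893

Ranks of variable 1: 7, 6, 3, 2, 5, 4, 1
Ranks of variable 2: 2, 1, 6, 5, 4, 3, 7
d = r₁ − r₂: 5, 5, -3, -3, 1, 1, -6
d²: 25, 25, 9, 9, 1, 1, 36; Σd² = 106
ρ = 1 − 6·106/(7·48) = 1 − 636/336 = -0.893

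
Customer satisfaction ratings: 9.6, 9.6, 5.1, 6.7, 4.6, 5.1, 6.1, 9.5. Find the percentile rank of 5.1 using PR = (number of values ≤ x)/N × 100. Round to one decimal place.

N = 8.
Strictly below 5.1: 1. Equal to 5.1: 2.
PR = 3/8 × 100 = 37.5

37.5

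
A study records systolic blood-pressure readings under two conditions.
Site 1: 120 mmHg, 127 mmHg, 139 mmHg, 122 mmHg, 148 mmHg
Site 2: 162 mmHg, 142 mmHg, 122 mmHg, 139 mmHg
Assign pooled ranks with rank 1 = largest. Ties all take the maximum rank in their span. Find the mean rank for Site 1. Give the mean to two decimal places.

6.00

Sorted (descending): 162, 148, 142, 139, 139, 127, 122, 122, 120
The 2 values of 139 occupy positions 4–5 → each gets rank 5.
The 2 values of 122 occupy positions 7–8 → each gets rank 8.
Site 1 values → pooled ranks: 120→9, 127→6, 139→5, 122→8, 148→2
Mean rank = (9 + 6 + 5 + 8 + 2) / 5 = 6.00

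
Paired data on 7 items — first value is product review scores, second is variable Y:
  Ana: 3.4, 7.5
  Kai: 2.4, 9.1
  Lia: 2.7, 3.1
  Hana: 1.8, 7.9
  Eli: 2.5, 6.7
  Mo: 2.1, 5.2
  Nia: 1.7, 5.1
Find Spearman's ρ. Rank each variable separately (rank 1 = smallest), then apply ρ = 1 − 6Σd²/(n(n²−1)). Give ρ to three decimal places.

Ranks of variable 1: 7, 4, 6, 2, 5, 3, 1
Ranks of variable 2: 5, 7, 1, 6, 4, 3, 2
d = r₁ − r₂: 2, -3, 5, -4, 1, 0, -1
d²: 4, 9, 25, 16, 1, 0, 1; Σd² = 56
ρ = 1 − 6·56/(7·48) = 1 − 336/336 = 0.000

0.000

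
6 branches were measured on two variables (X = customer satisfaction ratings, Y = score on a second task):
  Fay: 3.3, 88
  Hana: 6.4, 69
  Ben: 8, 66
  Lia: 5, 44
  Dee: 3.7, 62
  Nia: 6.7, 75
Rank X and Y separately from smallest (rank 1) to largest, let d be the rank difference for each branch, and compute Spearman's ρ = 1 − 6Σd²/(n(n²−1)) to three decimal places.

-0.086

Ranks of variable 1: 1, 4, 6, 3, 2, 5
Ranks of variable 2: 6, 4, 3, 1, 2, 5
d = r₁ − r₂: -5, 0, 3, 2, 0, 0
d²: 25, 0, 9, 4, 0, 0; Σd² = 38
ρ = 1 − 6·38/(6·35) = 1 − 228/210 = -0.086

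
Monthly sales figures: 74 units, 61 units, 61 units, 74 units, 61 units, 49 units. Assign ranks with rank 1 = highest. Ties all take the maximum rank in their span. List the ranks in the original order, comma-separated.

Sorted (descending): 74, 74, 61, 61, 61, 49
The 2 values of 74 occupy positions 1–2 → each gets rank 2.
The 3 values of 61 occupy positions 3–5 → each gets rank 5.

2, 5, 5, 2, 5, 6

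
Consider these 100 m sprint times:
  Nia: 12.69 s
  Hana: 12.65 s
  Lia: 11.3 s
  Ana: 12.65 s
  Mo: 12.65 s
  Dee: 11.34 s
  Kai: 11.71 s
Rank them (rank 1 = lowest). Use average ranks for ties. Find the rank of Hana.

Sorted (ascending): 11.3, 11.34, 11.71, 12.65, 12.65, 12.65, 12.69
The 3 values of 12.65 occupy positions 4–6 → average rank 5.
Hana has value 12.65 s → rank 5.

5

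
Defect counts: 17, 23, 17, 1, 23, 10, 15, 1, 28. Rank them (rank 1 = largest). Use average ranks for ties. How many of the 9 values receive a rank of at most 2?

1

Sorted (descending): 28, 23, 23, 17, 17, 15, 10, 1, 1
The 2 values of 23 occupy positions 2–3 → average rank (2+3)/2 = 2.5.
The 2 values of 17 occupy positions 4–5 → average rank (4+5)/2 = 4.5.
The 2 values of 1 occupy positions 8–9 → average rank (8+9)/2 = 8.5.
Ranks ≤ 2: {1} → 1 value.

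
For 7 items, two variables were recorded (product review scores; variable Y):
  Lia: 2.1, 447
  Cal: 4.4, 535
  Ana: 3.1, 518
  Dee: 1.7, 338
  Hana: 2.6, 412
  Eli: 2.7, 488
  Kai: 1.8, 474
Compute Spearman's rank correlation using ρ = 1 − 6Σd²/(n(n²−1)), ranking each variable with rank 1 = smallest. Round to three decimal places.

0.857

Ranks of variable 1: 3, 7, 6, 1, 4, 5, 2
Ranks of variable 2: 3, 7, 6, 1, 2, 5, 4
d = r₁ − r₂: 0, 0, 0, 0, 2, 0, -2
d²: 0, 0, 0, 0, 4, 0, 4; Σd² = 8
ρ = 1 − 6·8/(7·48) = 1 − 48/336 = 0.857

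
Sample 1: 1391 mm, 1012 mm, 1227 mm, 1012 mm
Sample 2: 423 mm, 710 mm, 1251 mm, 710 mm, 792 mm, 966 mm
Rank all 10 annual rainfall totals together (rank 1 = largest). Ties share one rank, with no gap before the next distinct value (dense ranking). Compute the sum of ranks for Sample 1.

Sorted (descending): 1391, 1251, 1227, 1012, 1012, 966, 792, 710, 710, 423
The 2 values of 1012 share dense rank 4.
The 2 values of 710 share dense rank 7.
Remaining distinct values take the next consecutive integers.
Sample 1 values → pooled ranks: 1391→1, 1012→4, 1227→3, 1012→4
Rank sum = 1 + 4 + 3 + 4 = 12

12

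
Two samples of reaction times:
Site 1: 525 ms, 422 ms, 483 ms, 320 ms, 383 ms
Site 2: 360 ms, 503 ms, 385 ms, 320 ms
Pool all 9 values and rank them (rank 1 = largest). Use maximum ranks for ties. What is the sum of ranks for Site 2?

Sorted (descending): 525, 503, 483, 422, 385, 383, 360, 320, 320
The 2 values of 320 occupy positions 8–9 → each gets rank 9.
Site 2 values → pooled ranks: 360→7, 503→2, 385→5, 320→9
Rank sum = 7 + 2 + 5 + 9 = 23

23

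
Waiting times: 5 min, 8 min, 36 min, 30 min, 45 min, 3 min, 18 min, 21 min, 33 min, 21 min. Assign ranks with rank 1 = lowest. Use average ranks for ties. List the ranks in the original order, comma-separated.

Sorted (ascending): 3, 5, 8, 18, 21, 21, 30, 33, 36, 45
The 2 values of 21 occupy positions 5–6 → average rank (5+6)/2 = 5.5.

2, 3, 9, 7, 10, 1, 4, 5.5, 8, 5.5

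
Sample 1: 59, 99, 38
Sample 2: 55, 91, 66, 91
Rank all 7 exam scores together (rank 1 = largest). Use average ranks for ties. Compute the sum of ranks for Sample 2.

15

Sorted (descending): 99, 91, 91, 66, 59, 55, 38
The 2 values of 91 occupy positions 2–3 → average rank (2+3)/2 = 2.5.
Sample 2 values → pooled ranks: 55→6, 91→2.5, 66→4, 91→2.5
Rank sum = 6 + 2.5 + 4 + 2.5 = 15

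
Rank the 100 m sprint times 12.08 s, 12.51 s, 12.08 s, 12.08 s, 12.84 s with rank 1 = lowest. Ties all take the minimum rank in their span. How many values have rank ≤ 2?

3

Sorted (ascending): 12.08, 12.08, 12.08, 12.51, 12.84
The 3 values of 12.08 occupy positions 1–3 → each gets rank 1.
Ranks ≤ 2: {1, 1, 1} → 3 values.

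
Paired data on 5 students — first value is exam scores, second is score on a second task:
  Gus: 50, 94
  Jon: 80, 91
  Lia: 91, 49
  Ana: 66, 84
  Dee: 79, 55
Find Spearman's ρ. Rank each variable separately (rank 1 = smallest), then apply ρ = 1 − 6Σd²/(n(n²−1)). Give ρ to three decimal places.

-0.700

Ranks of variable 1: 1, 4, 5, 2, 3
Ranks of variable 2: 5, 4, 1, 3, 2
d = r₁ − r₂: -4, 0, 4, -1, 1
d²: 16, 0, 16, 1, 1; Σd² = 34
ρ = 1 − 6·34/(5·24) = 1 − 204/120 = -0.700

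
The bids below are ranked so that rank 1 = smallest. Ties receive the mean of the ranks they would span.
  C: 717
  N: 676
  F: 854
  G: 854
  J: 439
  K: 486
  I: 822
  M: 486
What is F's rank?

7.5

Sorted (ascending): 439, 486, 486, 676, 717, 822, 854, 854
The 2 values of 486 occupy positions 2–3 → average rank (2+3)/2 = 2.5.
The 2 values of 854 occupy positions 7–8 → average rank (7+8)/2 = 7.5.
F has value 854 → rank 7.5.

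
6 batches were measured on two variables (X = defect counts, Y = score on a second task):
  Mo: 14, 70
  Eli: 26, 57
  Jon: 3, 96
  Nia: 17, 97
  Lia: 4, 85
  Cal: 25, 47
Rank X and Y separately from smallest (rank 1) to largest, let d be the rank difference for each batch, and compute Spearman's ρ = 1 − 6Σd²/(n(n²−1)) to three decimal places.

-0.600

Ranks of variable 1: 3, 6, 1, 4, 2, 5
Ranks of variable 2: 3, 2, 5, 6, 4, 1
d = r₁ − r₂: 0, 4, -4, -2, -2, 4
d²: 0, 16, 16, 4, 4, 16; Σd² = 56
ρ = 1 − 6·56/(6·35) = 1 − 336/210 = -0.600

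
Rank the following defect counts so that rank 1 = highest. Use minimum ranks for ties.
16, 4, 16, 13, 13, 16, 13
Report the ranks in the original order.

1, 7, 1, 4, 4, 1, 4

Sorted (descending): 16, 16, 16, 13, 13, 13, 4
The 3 values of 16 occupy positions 1–3 → each gets rank 1.
The 3 values of 13 occupy positions 4–6 → each gets rank 4.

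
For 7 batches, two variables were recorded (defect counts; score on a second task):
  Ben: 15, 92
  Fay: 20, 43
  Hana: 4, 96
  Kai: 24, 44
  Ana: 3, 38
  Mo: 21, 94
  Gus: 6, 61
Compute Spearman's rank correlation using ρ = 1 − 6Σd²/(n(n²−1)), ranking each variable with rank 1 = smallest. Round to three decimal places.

0.071

Ranks of variable 1: 4, 5, 2, 7, 1, 6, 3
Ranks of variable 2: 5, 2, 7, 3, 1, 6, 4
d = r₁ − r₂: -1, 3, -5, 4, 0, 0, -1
d²: 1, 9, 25, 16, 0, 0, 1; Σd² = 52
ρ = 1 − 6·52/(7·48) = 1 − 312/336 = 0.071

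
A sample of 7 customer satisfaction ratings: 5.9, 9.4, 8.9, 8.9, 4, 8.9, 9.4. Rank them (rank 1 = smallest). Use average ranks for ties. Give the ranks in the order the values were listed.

2, 6.5, 4, 4, 1, 4, 6.5

Sorted (ascending): 4, 5.9, 8.9, 8.9, 8.9, 9.4, 9.4
The 3 values of 8.9 occupy positions 3–5 → average rank 4.
The 2 values of 9.4 occupy positions 6–7 → average rank (6+7)/2 = 6.5.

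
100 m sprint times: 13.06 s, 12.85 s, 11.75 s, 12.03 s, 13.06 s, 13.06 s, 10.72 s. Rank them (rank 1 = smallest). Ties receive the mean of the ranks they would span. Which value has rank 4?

Sorted (ascending): 10.72, 11.75, 12.03, 12.85, 13.06, 13.06, 13.06
The 3 values of 13.06 occupy positions 5–7 → average rank 6.
Rank 4 → value 12.85.

12.85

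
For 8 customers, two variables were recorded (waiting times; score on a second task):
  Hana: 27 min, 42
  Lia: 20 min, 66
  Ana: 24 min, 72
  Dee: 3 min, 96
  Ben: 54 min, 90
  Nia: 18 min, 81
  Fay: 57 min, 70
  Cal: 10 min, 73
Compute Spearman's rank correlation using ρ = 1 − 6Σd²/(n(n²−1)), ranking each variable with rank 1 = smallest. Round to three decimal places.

Ranks of variable 1: 6, 4, 5, 1, 7, 3, 8, 2
Ranks of variable 2: 1, 2, 4, 8, 7, 6, 3, 5
d = r₁ − r₂: 5, 2, 1, -7, 0, -3, 5, -3
d²: 25, 4, 1, 49, 0, 9, 25, 9; Σd² = 122
ρ = 1 − 6·122/(8·63) = 1 − 732/504 = -0.452

-0.452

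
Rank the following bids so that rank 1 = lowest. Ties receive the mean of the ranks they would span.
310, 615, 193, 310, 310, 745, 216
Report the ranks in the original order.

Sorted (ascending): 193, 216, 310, 310, 310, 615, 745
The 3 values of 310 occupy positions 3–5 → average rank 4.

4, 6, 1, 4, 4, 7, 2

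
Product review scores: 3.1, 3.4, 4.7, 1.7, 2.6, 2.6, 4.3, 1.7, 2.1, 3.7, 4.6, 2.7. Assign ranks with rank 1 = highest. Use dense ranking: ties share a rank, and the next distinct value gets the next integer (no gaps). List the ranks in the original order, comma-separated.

Sorted (descending): 4.7, 4.6, 4.3, 3.7, 3.4, 3.1, 2.7, 2.6, 2.6, 2.1, 1.7, 1.7
The 2 values of 2.6 share dense rank 8.
The 2 values of 1.7 share dense rank 10.
Remaining distinct values take the next consecutive integers.

6, 5, 1, 10, 8, 8, 3, 10, 9, 4, 2, 7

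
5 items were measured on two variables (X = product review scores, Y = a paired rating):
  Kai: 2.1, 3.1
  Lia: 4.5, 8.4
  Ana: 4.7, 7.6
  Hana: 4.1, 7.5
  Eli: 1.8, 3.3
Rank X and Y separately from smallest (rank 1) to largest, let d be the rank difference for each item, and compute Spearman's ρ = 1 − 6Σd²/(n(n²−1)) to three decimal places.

0.800

Ranks of variable 1: 2, 4, 5, 3, 1
Ranks of variable 2: 1, 5, 4, 3, 2
d = r₁ − r₂: 1, -1, 1, 0, -1
d²: 1, 1, 1, 0, 1; Σd² = 4
ρ = 1 − 6·4/(5·24) = 1 − 24/120 = 0.800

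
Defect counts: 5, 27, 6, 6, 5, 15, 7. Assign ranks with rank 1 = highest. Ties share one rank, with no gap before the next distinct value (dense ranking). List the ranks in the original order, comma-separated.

5, 1, 4, 4, 5, 2, 3

Sorted (descending): 27, 15, 7, 6, 6, 5, 5
The 2 values of 6 share dense rank 4.
The 2 values of 5 share dense rank 5.
Remaining distinct values take the next consecutive integers.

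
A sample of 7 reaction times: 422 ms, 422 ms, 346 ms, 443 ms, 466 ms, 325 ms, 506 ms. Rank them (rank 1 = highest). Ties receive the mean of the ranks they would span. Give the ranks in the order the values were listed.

4.5, 4.5, 6, 3, 2, 7, 1

Sorted (descending): 506, 466, 443, 422, 422, 346, 325
The 2 values of 422 occupy positions 4–5 → average rank (4+5)/2 = 4.5.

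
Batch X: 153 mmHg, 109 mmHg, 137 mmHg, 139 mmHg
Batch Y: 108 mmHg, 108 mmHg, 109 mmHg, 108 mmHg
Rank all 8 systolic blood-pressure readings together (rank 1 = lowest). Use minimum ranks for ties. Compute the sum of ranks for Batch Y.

7

Sorted (ascending): 108, 108, 108, 109, 109, 137, 139, 153
The 3 values of 108 occupy positions 1–3 → each gets rank 1.
The 2 values of 109 occupy positions 4–5 → each gets rank 4.
Batch Y values → pooled ranks: 108→1, 108→1, 109→4, 108→1
Rank sum = 1 + 1 + 4 + 1 = 7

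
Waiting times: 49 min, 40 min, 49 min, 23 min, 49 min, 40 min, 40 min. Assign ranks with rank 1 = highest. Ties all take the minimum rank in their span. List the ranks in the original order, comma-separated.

Sorted (descending): 49, 49, 49, 40, 40, 40, 23
The 3 values of 49 occupy positions 1–3 → each gets rank 1.
The 3 values of 40 occupy positions 4–6 → each gets rank 4.

1, 4, 1, 7, 1, 4, 4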